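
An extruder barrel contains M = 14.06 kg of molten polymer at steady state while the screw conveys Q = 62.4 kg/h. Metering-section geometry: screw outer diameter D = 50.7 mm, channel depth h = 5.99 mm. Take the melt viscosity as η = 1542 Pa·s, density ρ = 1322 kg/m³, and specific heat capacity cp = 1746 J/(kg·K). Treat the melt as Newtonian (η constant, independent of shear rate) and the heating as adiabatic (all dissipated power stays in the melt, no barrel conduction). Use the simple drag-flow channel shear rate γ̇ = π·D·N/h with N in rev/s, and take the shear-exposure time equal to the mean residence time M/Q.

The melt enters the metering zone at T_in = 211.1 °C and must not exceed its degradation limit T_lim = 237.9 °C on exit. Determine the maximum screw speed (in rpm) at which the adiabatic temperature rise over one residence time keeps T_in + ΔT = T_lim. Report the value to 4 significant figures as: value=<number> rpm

value=15.87 rpm

Convert throughput: Q = 62.4 kg/h = 62.4/3600 = 0.0173333 kg/s
t_res = M / Q_s = 14.06 / 0.0173333 = 811.154 s
D = 50.7 mm = 0.0507 m;  h = 5.99 mm = 0.00599 m
ΔT_a = T_lim − T_in = 237.9 − 211.1 = 26.8 K
γ̇_max² = ΔT_a·ρ·cp / (η·t_res) = [26.8 × 1322 × 1746] / [1542 × 811.154] = 49.4564 s⁻²
γ̇_max = √49.4564 = 7.03253 s⁻¹
N_max = γ̇_max h / (πD) = 7.03253·0.00599/(π·0.0507) = 0.264472 rev/s → ×60 = 15.8683 rpm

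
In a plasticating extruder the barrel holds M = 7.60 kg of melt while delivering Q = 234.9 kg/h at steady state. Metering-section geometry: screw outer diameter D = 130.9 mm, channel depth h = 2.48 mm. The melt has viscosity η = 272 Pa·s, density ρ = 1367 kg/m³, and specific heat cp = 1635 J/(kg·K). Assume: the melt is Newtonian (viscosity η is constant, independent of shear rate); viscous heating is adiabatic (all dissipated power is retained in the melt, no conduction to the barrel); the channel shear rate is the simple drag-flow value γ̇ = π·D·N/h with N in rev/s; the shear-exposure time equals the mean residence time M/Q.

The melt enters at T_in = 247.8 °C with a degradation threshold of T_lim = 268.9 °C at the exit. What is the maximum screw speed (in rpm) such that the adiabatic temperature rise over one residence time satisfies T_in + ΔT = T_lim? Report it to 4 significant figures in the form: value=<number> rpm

Convert throughput: Q = 234.9 kg/h = 234.9/3600 = 0.06525 kg/s
t_res = M / Q_s = 7.60 ÷ 0.06525 = 116.475 s
Geometry in SI: D = 130.9 mm → 0.1309 m, h = 2.48 mm → 0.00248 m
ΔT_a = T_lim − T_in = 268.9 − 247.8 = 21.1 K
γ̇_max² = ΔT_a·ρ·cp/(η·t_res) = 21.1·1367·1635/(272·116.475) = 1488.56 s⁻²
Take the square root: γ̇_max = √(1488.56) = 38.5819 s⁻¹
Solve γ̇ = πDN/h for N: N_max = γ̇_max·h/(π·D) = 38.5819 × 0.00248 / (π × 0.1309) = 0.232673 rev/s = 13.9604 rpm

value=13.96 rpm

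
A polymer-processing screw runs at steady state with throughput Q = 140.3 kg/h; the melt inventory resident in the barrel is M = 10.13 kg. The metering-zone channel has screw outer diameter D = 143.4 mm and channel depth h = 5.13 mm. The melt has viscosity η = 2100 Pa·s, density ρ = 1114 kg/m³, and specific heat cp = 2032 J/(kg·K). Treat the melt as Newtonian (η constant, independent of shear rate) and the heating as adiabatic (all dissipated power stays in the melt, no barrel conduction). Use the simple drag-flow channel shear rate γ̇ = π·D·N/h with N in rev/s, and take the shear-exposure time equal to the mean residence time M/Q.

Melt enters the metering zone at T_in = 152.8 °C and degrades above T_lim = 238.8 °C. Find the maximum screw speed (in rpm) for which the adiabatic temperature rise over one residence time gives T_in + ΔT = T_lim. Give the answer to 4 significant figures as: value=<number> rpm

Convert throughput: Q = 140.3 kg/h = 140.3/3600 = 0.0389722 kg/s
t_res = M / Q_s = 10.13 ÷ 0.0389722 = 259.929 s
Geometry in SI: D = 143.4 mm → 0.1434 m, h = 5.13 mm → 0.00513 m
Allowable rise: ΔT_a = T_lim − T_in = 238.8 − 152.8 = 86 K
γ̇_max² = ΔT_a·ρ·cp / (η·t_res) = [86 × 1114 × 2032] / [2100 × 259.929] = 356.643 s⁻²
Take the square root: γ̇_max = √(356.643) = 18.885 s⁻¹
Solve γ̇ = πDN/h for N: N_max = γ̇_max·h/(π·D) = 18.885 × 0.00513 / (π × 0.1434) = 0.215048 rev/s = 12.9029 rpm

value=12.90 rpm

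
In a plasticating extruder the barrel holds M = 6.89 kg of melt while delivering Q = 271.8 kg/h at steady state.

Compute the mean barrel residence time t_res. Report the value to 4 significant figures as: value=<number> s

value=91.26 s

Convert throughput: Q = 271.8 kg/h = 271.8/3600 = 0.0755 kg/s
t_res = M / Q_s = 6.89 / 0.0755 = 91.2583 s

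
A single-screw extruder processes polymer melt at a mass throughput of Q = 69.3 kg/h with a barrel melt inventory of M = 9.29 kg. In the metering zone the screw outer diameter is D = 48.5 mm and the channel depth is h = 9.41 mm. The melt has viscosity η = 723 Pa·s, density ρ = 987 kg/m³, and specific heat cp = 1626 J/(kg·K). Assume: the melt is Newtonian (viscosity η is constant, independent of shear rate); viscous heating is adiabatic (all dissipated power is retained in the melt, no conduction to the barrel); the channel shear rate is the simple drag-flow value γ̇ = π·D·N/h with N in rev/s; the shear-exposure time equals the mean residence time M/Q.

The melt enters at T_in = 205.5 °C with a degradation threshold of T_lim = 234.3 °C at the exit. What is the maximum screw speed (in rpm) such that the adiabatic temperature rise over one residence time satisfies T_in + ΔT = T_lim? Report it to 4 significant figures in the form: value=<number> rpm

value=42.65 rpm

Throughput in SI: Q_s = 69.3 kg/h ÷ 3600 s/h = 0.01925 kg/s
Mean residence time: t_res = M/Q_s = 9.29 kg / 0.01925 kg/s = 482.597 s
Convert to metres: D = 0.0485 m, h = 0.00941 m
ΔT_a = T_lim − T_in = 234.3 °C − 205.5 °C = 28.8 K
γ̇_max² = ΔT_a·ρ·cp / (η·t_res) = [28.8 × 987 × 1626] / [723 × 482.597] = 132.467 s⁻²
γ̇_max = √132.467 = 11.5094 s⁻¹
N_max = γ̇_max h / (πD) = 11.5094·0.00941/(π·0.0485) = 0.710807 rev/s → ×60 = 42.6484 rpm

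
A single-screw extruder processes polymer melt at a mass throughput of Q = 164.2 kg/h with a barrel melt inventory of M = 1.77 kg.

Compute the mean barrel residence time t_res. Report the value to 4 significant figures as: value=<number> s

Q_s = Q / 3600 = 164.2 / 3600 = 0.0456111 kg/s
t_res = M / Q_s = 1.77 ÷ 0.0456111 = 38.8063 s

value=38.81 s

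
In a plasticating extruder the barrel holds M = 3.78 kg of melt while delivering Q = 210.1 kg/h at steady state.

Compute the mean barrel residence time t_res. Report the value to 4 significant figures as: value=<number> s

value=64.77 s

Q_s = Q / 3600 = 210.1 / 3600 = 0.0583611 kg/s
t_res = M / Q_s = 3.78 / 0.0583611 = 64.7692 s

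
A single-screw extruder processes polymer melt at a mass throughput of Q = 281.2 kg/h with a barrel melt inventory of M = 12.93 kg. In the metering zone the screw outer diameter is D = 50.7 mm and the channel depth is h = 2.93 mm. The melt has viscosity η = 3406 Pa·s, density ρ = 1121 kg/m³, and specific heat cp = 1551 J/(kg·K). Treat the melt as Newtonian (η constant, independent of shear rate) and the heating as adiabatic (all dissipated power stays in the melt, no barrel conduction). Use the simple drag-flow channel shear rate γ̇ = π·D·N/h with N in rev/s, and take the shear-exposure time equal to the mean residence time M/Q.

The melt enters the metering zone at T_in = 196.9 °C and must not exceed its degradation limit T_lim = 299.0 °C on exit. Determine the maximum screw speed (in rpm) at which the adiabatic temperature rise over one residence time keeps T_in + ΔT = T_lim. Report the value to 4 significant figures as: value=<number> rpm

value=19.58 rpm

Q_s = Q / 3600 = 281.2 / 3600 = 0.0781111 kg/s
Mean residence time: t_res = M/Q_s = 12.93 kg / 0.0781111 kg/s = 165.533 s
Convert to metres: D = 0.0507 m, h = 0.00293 m
Allowable rise: ΔT_a = T_lim − T_in = 299.0 − 196.9 = 102.1 K
γ̇_max² = ΔT_a·ρ·cp/(η·t_res) = 102.1·1121·1551/(3406·165.533) = 314.857 s⁻²
γ̇_max = sqrt(314.857) = 17.7442 s⁻¹
Solve γ̇ = πDN/h for N: N_max = γ̇_max·h/(π·D) = 17.7442 × 0.00293 / (π × 0.0507) = 0.326412 rev/s = 19.5847 rpm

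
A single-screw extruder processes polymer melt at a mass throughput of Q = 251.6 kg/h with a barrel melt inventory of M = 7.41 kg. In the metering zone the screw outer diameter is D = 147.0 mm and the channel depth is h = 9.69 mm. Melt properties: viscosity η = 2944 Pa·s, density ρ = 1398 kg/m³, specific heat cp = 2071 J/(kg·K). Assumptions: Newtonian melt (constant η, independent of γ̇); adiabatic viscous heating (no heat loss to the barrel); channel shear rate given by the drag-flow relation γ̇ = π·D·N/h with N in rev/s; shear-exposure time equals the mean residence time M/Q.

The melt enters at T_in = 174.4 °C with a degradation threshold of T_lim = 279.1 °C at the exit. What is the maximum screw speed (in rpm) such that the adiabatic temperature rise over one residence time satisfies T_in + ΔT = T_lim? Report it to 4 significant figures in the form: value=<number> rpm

value=39.23 rpm

Throughput in SI: Q_s = 251.6 kg/h ÷ 3600 s/h = 0.0698889 kg/s
Mean residence time: t_res = M/Q_s = 7.41 kg / 0.0698889 kg/s = 106.025 s
Geometry in SI: D = 147.0 mm → 0.147 m, h = 9.69 mm → 0.00969 m
ΔT_a = T_lim − T_in = 279.1 − 174.4 = 104.7 K
Invert ΔT = ηγ̇²t_res/(ρcp) for γ̇: γ̇_max² = ΔT_a ρ cp / (η t_res) = 104.7·1398·2071 / (2944·106.025) = 971.149 s⁻²
γ̇_max = √971.149 = 31.1633 s⁻¹
N_max = γ̇_max·h / (π·D) = 31.1633 · 0.00969 / (π · 0.147) = 0.653882 rev/s = 39.2329 rpm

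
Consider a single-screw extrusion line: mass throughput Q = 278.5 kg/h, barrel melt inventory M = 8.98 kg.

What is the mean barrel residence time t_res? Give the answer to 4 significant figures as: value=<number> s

Throughput in SI: Q_s = 278.5 kg/h ÷ 3600 s/h = 0.0773611 kg/s
t_res = M / Q_s = 8.98 ÷ 0.0773611 = 116.079 s

value=116.1 s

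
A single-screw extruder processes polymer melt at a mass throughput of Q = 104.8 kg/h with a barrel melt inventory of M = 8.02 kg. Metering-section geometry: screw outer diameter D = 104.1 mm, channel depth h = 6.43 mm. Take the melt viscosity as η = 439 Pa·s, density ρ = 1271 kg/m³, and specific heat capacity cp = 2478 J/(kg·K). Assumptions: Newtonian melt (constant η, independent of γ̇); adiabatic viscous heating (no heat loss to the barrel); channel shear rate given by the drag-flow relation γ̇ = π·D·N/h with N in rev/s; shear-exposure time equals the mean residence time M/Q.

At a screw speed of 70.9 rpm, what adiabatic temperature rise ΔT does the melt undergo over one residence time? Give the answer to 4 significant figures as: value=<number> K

value=138.7 K

Throughput in SI: Q_s = 104.8 kg/h ÷ 3600 s/h = 0.0291111 kg/s
t_res = M / Q_s = 8.02 ÷ 0.0291111 = 275.496 s
Convert to SI: D = 0.1041 m, h = 0.00643 m, N = 70.9/60 = 1.18167 rev/s
Shear rate: γ̇ = πDN/h = π·0.1041·1.18167/0.00643 = 60.1014 s⁻¹
Adiabatic rise: ΔT = η γ̇² t_res / (ρ cp) = 439·(60.1014)²·275.496 / (1271·2478) = 138.708 K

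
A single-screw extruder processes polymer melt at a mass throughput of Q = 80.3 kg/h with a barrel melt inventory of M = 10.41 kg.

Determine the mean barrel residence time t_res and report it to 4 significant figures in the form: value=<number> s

Q_s = Q / 3600 = 80.3 / 3600 = 0.0223056 kg/s
t_res = M / Q_s = 10.41 ÷ 0.0223056 = 466.7 s

value=466.7 s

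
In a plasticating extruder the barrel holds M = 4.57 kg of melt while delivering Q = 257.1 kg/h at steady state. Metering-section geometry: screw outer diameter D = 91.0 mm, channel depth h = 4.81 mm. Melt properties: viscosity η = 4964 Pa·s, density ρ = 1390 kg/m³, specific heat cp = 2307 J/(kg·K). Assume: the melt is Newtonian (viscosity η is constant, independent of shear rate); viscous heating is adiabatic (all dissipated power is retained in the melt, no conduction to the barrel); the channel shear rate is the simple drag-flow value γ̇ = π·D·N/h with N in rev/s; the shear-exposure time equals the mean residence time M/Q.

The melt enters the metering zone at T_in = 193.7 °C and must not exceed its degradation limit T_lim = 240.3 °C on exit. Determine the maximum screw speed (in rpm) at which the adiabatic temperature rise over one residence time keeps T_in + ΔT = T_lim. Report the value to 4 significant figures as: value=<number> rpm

value=21.90 rpm

Q_s = Q / 3600 = 257.1 / 3600 = 0.0714167 kg/s
t_res = M / Q_s = 4.57 / 0.0714167 = 63.9907 s
D = 91.0 mm = 0.091 m;  h = 4.81 mm = 0.00481 m
Allowable rise: ΔT_a = T_lim − T_in = 240.3 − 193.7 = 46.6 K
Invert ΔT = ηγ̇²t_res/(ρcp) for γ̇: γ̇_max² = ΔT_a ρ cp / (η t_res) = 46.6·1390·2307 / (4964·63.9907) = 470.435 s⁻²
Take the square root: γ̇_max = √(470.435) = 21.6895 s⁻¹
Solve γ̇ = πDN/h for N: N_max = γ̇_max·h/(π·D) = 21.6895 × 0.00481 / (π × 0.091) = 0.364925 rev/s = 21.8955 rpm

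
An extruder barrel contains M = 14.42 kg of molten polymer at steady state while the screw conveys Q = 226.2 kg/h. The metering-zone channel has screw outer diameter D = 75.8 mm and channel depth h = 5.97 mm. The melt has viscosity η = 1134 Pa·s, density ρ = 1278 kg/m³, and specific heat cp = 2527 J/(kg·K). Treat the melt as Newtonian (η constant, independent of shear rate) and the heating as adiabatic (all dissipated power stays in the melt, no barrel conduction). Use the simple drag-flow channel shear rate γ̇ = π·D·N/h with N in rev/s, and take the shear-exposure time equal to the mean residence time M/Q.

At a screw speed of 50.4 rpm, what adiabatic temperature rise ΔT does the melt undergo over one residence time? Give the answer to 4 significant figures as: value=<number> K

Convert throughput: Q = 226.2 kg/h = 226.2/3600 = 0.0628333 kg/s
t_res = M / Q_s = 14.42 / 0.0628333 = 229.496 s
D = 75.8 mm = 0.0758 m;  h = 5.97 mm = 0.00597 m;  N = 50.4 rpm / 60 = 0.84 rev/s
γ̇ = π·D·N / h = π · 0.0758 · 0.84 / 0.00597 = 33.5061 s⁻¹
ΔT = η·γ̇²·t_res / (ρ·cp) = 1134 · (33.5061)² · 229.496 / (1278 · 2527) = 90.4691 K

value=90.47 K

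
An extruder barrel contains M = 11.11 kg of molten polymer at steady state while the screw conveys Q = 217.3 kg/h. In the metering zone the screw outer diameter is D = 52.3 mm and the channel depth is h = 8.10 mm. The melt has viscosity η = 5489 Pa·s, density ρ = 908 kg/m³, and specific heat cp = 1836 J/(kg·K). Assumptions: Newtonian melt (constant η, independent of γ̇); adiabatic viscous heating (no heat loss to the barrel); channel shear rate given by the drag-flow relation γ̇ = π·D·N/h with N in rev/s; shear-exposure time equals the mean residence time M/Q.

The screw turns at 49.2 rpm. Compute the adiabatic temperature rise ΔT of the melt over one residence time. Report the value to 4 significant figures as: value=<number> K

Q_s = Q / 3600 = 217.3 / 3600 = 0.0603611 kg/s
t_res = M / Q_s = 11.11 / 0.0603611 = 184.059 s
Convert to SI: D = 0.0523 m, h = 0.0081 m, N = 49.2/60 = 0.82 rev/s
γ̇ = π·D·N / h = π · 0.0523 · 0.82 / 0.0081 = 16.6334 s⁻¹
ΔT = η·γ̇²·t_res/(ρ·cp) = [5489 × 16.6334² × 184.059] / [908 × 1836] = 167.669 K

value=167.7 K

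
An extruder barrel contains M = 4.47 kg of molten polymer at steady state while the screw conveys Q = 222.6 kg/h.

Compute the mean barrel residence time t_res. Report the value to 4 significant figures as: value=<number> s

Convert throughput: Q = 222.6 kg/h = 222.6/3600 = 0.0618333 kg/s
t_res = M / Q_s = 4.47 ÷ 0.0618333 = 72.2911 s

value=72.29 s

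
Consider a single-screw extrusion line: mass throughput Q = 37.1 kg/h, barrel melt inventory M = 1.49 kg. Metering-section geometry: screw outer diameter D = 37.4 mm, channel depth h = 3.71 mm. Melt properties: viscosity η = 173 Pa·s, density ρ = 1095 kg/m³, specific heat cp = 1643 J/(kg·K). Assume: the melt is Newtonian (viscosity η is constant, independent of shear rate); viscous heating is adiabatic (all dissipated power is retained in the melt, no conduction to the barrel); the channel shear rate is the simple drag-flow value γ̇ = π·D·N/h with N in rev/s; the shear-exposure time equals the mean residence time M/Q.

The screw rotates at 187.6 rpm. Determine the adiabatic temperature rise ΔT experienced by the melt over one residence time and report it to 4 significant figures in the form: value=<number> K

value=136.3 K

Throughput in SI: Q_s = 37.1 kg/h ÷ 3600 s/h = 0.0103056 kg/s
Mean residence time: t_res = M/Q_s = 1.49 kg / 0.0103056 kg/s = 144.582 s
D = 37.4 mm = 0.0374 m;  h = 3.71 mm = 0.00371 m;  N = 187.6 rpm / 60 = 3.12667 rev/s
γ̇ = π·D·N / h = π · 0.0374 · 3.12667 / 0.00371 = 99.0214 s⁻¹
Adiabatic rise: ΔT = η γ̇² t_res / (ρ cp) = 173·(99.0214)²·144.582 / (1095·1643) = 136.323 K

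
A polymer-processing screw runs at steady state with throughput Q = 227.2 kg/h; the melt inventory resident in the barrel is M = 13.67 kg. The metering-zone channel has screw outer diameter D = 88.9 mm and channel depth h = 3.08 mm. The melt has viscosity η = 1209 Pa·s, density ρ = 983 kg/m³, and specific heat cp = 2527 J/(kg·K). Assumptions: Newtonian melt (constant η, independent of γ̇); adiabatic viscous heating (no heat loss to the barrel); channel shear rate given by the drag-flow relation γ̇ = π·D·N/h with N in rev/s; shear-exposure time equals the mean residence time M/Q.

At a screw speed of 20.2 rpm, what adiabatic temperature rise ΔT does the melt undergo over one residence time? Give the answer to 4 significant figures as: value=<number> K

value=98.25 K

Convert throughput: Q = 227.2 kg/h = 227.2/3600 = 0.0631111 kg/s
t_res = M / Q_s = 13.67 ÷ 0.0631111 = 216.602 s
Convert to SI: D = 0.0889 m, h = 0.00308 m, N = 20.2/60 = 0.336667 rev/s
γ̇ = π·D·N / h = π · 0.0889 · 0.336667 / 0.00308 = 30.5282 s⁻¹
ΔT = η·γ̇²·t_res/(ρ·cp) = [1209 × 30.5282² × 216.602] / [983 × 2527] = 98.2499 K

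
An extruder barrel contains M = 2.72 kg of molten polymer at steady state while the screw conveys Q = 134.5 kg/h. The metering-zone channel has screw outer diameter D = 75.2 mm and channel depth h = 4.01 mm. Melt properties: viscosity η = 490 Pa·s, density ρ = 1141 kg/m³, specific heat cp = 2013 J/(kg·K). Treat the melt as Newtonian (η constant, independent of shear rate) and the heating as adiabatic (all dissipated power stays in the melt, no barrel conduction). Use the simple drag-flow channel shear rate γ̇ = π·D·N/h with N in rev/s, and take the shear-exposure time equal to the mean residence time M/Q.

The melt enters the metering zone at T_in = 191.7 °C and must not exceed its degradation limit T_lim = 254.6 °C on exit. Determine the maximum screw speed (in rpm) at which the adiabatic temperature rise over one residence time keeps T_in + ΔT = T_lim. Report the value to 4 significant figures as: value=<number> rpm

value=64.81 rpm

Q_s = Q / 3600 = 134.5 / 3600 = 0.0373611 kg/s
Mean residence time: t_res = M/Q_s = 2.72 kg / 0.0373611 kg/s = 72.803 s
Geometry in SI: D = 75.2 mm → 0.0752 m, h = 4.01 mm → 0.00401 m
ΔT_a = T_lim − T_in = 254.6 °C − 191.7 °C = 62.9 K
Invert ΔT = ηγ̇²t_res/(ρcp) for γ̇: γ̇_max² = ΔT_a ρ cp / (η t_res) = 62.9·1141·2013 / (490·72.803) = 4049.81 s⁻²
γ̇_max = sqrt(4049.81) = 63.6381 s⁻¹
N_max = γ̇_max·h / (π·D) = 63.6381 · 0.00401 / (π · 0.0752) = 1.08017 rev/s = 64.8105 rpm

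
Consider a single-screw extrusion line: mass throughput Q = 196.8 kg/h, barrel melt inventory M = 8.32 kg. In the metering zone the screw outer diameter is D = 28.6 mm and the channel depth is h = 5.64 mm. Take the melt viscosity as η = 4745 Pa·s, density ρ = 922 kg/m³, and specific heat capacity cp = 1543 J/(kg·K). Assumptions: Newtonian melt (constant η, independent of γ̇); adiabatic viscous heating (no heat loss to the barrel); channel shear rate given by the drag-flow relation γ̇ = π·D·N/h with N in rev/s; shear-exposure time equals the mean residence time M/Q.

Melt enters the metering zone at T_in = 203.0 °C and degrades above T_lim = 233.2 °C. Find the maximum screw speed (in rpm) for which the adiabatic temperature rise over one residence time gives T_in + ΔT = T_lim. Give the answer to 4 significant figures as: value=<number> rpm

Q_s = Q / 3600 = 196.8 / 3600 = 0.0546667 kg/s
Mean residence time: t_res = M/Q_s = 8.32 kg / 0.0546667 kg/s = 152.195 s
Convert to metres: D = 0.0286 m, h = 0.00564 m
ΔT_a = T_lim − T_in = 233.2 °C − 203.0 °C = 30.2 K
γ̇_max² = ΔT_a·ρ·cp / (η·t_res) = [30.2 × 922 × 1543] / [4745 × 152.195] = 59.4931 s⁻²
γ̇_max = sqrt(59.4931) = 7.71318 s⁻¹
N_max = γ̇_max h / (πD) = 7.71318·0.00564/(π·0.0286) = 0.484169 rev/s → ×60 = 29.0501 rpm

value=29.05 rpm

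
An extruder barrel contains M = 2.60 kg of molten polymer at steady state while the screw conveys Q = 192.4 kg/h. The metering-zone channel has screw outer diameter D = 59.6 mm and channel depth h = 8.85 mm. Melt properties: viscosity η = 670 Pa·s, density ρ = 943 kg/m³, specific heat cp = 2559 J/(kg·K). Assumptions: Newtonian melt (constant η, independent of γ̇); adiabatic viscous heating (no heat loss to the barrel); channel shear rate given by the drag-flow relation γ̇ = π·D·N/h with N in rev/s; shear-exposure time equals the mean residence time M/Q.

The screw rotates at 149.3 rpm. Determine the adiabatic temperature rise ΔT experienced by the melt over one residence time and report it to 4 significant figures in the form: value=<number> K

value=37.44 K

Throughput in SI: Q_s = 192.4 kg/h ÷ 3600 s/h = 0.0534444 kg/s
t_res = M / Q_s = 2.60 ÷ 0.0534444 = 48.6486 s
Convert to SI: D = 0.0596 m, h = 0.00885 m, N = 149.3/60 = 2.48833 rev/s
Shear rate: γ̇ = πDN/h = π·0.0596·2.48833/0.00885 = 52.6455 s⁻¹
Adiabatic rise: ΔT = η γ̇² t_res / (ρ cp) = 670·(52.6455)²·48.6486 / (943·2559) = 37.4357 K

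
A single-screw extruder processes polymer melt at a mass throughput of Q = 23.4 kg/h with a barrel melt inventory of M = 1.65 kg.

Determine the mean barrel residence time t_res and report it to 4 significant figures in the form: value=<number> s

Convert throughput: Q = 23.4 kg/h = 23.4/3600 = 0.0065 kg/s
t_res = M / Q_s = 1.65 / 0.0065 = 253.846 s

value=253.8 s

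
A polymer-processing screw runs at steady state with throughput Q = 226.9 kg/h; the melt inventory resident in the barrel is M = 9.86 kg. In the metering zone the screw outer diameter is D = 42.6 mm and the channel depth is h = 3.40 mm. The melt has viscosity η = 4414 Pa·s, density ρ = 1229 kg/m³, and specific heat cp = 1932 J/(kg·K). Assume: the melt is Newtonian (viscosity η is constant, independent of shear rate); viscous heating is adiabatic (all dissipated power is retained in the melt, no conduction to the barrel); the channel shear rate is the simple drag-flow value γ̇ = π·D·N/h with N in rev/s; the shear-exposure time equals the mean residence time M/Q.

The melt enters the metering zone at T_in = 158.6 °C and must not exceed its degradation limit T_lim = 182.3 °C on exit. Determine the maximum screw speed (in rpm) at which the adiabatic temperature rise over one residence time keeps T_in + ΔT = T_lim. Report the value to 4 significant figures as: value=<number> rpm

Convert throughput: Q = 226.9 kg/h = 226.9/3600 = 0.0630278 kg/s
t_res = M / Q_s = 9.86 / 0.0630278 = 156.439 s
Geometry in SI: D = 42.6 mm → 0.0426 m, h = 3.40 mm → 0.0034 m
Allowable rise: ΔT_a = T_lim − T_in = 182.3 − 158.6 = 23.7 K
γ̇_max² = ΔT_a·ρ·cp/(η·t_res) = 23.7·1229·1932/(4414·156.439) = 81.4948 s⁻²
Take the square root: γ̇_max = √(81.4948) = 9.02745 s⁻¹
N_max = γ̇_max h / (πD) = 9.02745·0.0034/(π·0.0426) = 0.229342 rev/s → ×60 = 13.7605 rpm

value=13.76 rpm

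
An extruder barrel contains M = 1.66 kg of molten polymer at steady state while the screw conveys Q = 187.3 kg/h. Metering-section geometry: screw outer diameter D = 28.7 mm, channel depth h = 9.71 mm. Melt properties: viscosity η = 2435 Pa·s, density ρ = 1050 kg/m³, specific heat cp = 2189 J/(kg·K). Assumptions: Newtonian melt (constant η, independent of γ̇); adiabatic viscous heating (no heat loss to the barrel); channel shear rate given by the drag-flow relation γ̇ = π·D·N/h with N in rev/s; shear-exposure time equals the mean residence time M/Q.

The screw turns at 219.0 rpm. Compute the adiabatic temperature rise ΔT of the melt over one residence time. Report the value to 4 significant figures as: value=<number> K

value=38.83 K

Throughput in SI: Q_s = 187.3 kg/h ÷ 3600 s/h = 0.0520278 kg/s
t_res = M / Q_s = 1.66 / 0.0520278 = 31.906 s
Geometry in metres: D = 28.7 mm → 0.0287 m, h = 9.71 mm → 0.00971 m; screw speed N = 219.0 rpm = 3.65 rev/s
γ̇ = π·D·N / h = π · 0.0287 · 3.65 / 0.00971 = 33.8926 s⁻¹
ΔT = η·γ̇²·t_res / (ρ·cp) = 2435 · (33.8926)² · 31.906 / (1050 · 2189) = 38.8282 K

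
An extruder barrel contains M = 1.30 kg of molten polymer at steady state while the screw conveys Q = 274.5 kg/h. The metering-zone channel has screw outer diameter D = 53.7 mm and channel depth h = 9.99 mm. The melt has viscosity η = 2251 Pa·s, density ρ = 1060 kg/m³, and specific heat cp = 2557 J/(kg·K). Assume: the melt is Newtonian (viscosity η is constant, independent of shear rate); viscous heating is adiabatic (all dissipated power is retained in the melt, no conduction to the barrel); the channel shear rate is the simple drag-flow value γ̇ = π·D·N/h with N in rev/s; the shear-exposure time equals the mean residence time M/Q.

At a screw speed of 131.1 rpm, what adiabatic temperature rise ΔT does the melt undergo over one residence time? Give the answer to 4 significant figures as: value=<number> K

Throughput in SI: Q_s = 274.5 kg/h ÷ 3600 s/h = 0.07625 kg/s
t_res = M / Q_s = 1.30 / 0.07625 = 17.0492 s
Geometry in metres: D = 53.7 mm → 0.0537 m, h = 9.99 mm → 0.00999 m; screw speed N = 131.1 rpm = 2.185 rev/s
γ̇ = π D N / h = (π)(0.0537)(2.185) / 0.00999 = 36.8986 s⁻¹
Adiabatic rise: ΔT = η γ̇² t_res / (ρ cp) = 2251·(36.8986)²·17.0492 / (1060·2557) = 19.278 K

value=19.28 K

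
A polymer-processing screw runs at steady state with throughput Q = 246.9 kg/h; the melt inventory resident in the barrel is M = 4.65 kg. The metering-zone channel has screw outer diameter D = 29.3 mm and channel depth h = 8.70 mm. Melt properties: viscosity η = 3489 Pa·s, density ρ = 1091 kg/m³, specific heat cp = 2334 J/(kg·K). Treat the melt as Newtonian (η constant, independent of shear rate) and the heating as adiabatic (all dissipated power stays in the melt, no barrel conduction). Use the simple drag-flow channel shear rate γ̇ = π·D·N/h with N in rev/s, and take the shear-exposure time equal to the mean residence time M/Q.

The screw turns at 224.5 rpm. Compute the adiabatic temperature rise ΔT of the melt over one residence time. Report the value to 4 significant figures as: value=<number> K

Q_s = Q / 3600 = 246.9 / 3600 = 0.0685833 kg/s
Mean residence time: t_res = M/Q_s = 4.65 kg / 0.0685833 kg/s = 67.8007 s
D = 29.3 mm = 0.0293 m;  h = 8.70 mm = 0.0087 m;  N = 224.5 rpm / 60 = 3.74167 rev/s
γ̇ = π D N / h = (π)(0.0293)(3.74167) / 0.0087 = 39.588 s⁻¹
ΔT = η·γ̇²·t_res / (ρ·cp) = 3489 · (39.588)² · 67.8007 / (1091 · 2334) = 145.592 K

value=145.6 K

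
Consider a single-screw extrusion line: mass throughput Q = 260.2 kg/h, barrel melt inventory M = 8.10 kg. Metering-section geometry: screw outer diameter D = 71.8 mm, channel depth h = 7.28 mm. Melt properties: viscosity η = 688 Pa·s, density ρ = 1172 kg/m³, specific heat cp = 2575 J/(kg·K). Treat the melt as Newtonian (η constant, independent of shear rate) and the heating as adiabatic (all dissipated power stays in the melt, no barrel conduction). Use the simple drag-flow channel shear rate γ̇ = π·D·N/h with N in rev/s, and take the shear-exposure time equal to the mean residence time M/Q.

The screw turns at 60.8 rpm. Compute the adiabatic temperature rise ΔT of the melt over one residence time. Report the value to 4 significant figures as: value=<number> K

Throughput in SI: Q_s = 260.2 kg/h ÷ 3600 s/h = 0.0722778 kg/s
Mean residence time: t_res = M/Q_s = 8.10 kg / 0.0722778 kg/s = 112.068 s
Geometry in metres: D = 71.8 mm → 0.0718 m, h = 7.28 mm → 0.00728 m; screw speed N = 60.8 rpm = 1.01333 rev/s
γ̇ = π D N / h = (π)(0.0718)(1.01333) / 0.00728 = 31.3975 s⁻¹
ΔT = η·γ̇²·t_res / (ρ·cp) = 688 · (31.3975)² · 112.068 / (1172 · 2575) = 25.1857 K

value=25.19 K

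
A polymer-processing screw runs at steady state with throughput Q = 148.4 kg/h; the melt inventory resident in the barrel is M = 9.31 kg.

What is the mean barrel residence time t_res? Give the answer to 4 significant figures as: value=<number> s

value=225.8 s

Throughput in SI: Q_s = 148.4 kg/h ÷ 3600 s/h = 0.0412222 kg/s
t_res = M / Q_s = 9.31 ÷ 0.0412222 = 225.849 s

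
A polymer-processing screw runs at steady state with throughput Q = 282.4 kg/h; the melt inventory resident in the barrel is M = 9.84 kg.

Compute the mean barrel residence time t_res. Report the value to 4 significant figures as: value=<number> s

Throughput in SI: Q_s = 282.4 kg/h ÷ 3600 s/h = 0.0784444 kg/s
t_res = M / Q_s = 9.84 / 0.0784444 = 125.439 s

value=125.4 s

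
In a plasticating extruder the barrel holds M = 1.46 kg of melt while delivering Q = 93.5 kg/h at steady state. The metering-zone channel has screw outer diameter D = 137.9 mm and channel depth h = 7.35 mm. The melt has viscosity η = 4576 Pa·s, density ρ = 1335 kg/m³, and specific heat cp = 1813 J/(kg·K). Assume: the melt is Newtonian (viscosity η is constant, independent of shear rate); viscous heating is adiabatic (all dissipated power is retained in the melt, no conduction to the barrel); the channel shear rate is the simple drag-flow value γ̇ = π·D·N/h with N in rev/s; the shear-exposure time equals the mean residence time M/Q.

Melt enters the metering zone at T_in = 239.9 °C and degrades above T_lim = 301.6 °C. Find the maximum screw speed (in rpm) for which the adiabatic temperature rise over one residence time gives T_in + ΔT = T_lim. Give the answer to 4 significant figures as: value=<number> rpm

Q_s = Q / 3600 = 93.5 / 3600 = 0.0259722 kg/s
t_res = M / Q_s = 1.46 ÷ 0.0259722 = 56.2139 s
Convert to metres: D = 0.1379 m, h = 0.00735 m
ΔT_a = T_lim − T_in = 301.6 °C − 239.9 °C = 61.7 K
Invert ΔT = ηγ̇²t_res/(ρcp) for γ̇: γ̇_max² = ΔT_a ρ cp / (η t_res) = 61.7·1335·1813 / (4576·56.2139) = 580.543 s⁻²
γ̇_max = sqrt(580.543) = 24.0945 s⁻¹
N_max = γ̇_max·h / (π·D) = 24.0945 · 0.00735 / (π · 0.1379) = 0.408781 rev/s = 24.5268 rpm

value=24.53 rpm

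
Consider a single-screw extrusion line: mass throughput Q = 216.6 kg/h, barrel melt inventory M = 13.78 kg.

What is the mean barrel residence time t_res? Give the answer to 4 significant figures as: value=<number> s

value=229.0 s

Q_s = Q / 3600 = 216.6 / 3600 = 0.0601667 kg/s
Mean residence time: t_res = M/Q_s = 13.78 kg / 0.0601667 kg/s = 229.03 s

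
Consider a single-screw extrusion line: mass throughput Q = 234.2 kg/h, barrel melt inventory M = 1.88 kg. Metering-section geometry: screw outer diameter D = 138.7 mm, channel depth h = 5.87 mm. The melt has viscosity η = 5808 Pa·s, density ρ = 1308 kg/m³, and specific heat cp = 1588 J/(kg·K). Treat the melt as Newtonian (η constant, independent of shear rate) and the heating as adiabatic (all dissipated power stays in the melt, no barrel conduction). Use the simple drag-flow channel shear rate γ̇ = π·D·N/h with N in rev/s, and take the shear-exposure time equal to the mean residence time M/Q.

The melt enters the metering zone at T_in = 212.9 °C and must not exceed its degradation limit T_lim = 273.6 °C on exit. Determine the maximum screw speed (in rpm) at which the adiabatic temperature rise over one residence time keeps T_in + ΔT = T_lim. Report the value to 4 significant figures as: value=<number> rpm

value=22.15 rpm

Throughput in SI: Q_s = 234.2 kg/h ÷ 3600 s/h = 0.0650556 kg/s
t_res = M / Q_s = 1.88 ÷ 0.0650556 = 28.8984 s
Geometry in SI: D = 138.7 mm → 0.1387 m, h = 5.87 mm → 0.00587 m
Allowable rise: ΔT_a = T_lim − T_in = 273.6 − 212.9 = 60.7 K
γ̇_max² = ΔT_a·ρ·cp / (η·t_res) = [60.7 × 1308 × 1588] / [5808 × 28.8984] = 751.185 s⁻²
Take the square root: γ̇_max = √(751.185) = 27.4078 s⁻¹
Solve γ̇ = πDN/h for N: N_max = γ̇_max·h/(π·D) = 27.4078 × 0.00587 / (π × 0.1387) = 0.36922 rev/s = 22.1532 rpm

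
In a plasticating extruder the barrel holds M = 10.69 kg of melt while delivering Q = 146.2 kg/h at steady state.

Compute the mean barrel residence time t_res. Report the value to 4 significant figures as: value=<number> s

value=263.2 s

Convert throughput: Q = 146.2 kg/h = 146.2/3600 = 0.0406111 kg/s
t_res = M / Q_s = 10.69 ÷ 0.0406111 = 263.228 s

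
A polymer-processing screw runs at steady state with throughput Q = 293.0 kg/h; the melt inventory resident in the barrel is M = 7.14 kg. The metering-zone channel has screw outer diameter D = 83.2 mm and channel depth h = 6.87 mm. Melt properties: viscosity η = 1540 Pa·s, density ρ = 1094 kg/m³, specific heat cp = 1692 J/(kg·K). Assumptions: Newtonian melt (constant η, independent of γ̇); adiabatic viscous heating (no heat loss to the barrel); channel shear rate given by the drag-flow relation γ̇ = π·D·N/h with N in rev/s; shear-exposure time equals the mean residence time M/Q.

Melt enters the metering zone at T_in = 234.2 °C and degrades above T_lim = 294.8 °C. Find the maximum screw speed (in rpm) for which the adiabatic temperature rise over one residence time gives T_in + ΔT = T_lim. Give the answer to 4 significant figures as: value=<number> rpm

Q_s = Q / 3600 = 293.0 / 3600 = 0.0813889 kg/s
Mean residence time: t_res = M/Q_s = 7.14 kg / 0.0813889 kg/s = 87.727 s
Geometry in SI: D = 83.2 mm → 0.0832 m, h = 6.87 mm → 0.00687 m
Allowable rise: ΔT_a = T_lim − T_in = 294.8 − 234.2 = 60.6 K
γ̇_max² = ΔT_a·ρ·cp / (η·t_res) = [60.6 × 1094 × 1692] / [1540 × 87.727] = 830.303 s⁻²
γ̇_max = √830.303 = 28.815 s⁻¹
N_max = γ̇_max·h / (π·D) = 28.815 · 0.00687 / (π · 0.0832) = 0.757359 rev/s = 45.4415 rpm

value=45.44 rpm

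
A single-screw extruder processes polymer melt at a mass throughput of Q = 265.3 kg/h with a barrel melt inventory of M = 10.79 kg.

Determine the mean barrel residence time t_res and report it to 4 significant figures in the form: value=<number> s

value=146.4 s

Throughput in SI: Q_s = 265.3 kg/h ÷ 3600 s/h = 0.0736944 kg/s
t_res = M / Q_s = 10.79 / 0.0736944 = 146.415 s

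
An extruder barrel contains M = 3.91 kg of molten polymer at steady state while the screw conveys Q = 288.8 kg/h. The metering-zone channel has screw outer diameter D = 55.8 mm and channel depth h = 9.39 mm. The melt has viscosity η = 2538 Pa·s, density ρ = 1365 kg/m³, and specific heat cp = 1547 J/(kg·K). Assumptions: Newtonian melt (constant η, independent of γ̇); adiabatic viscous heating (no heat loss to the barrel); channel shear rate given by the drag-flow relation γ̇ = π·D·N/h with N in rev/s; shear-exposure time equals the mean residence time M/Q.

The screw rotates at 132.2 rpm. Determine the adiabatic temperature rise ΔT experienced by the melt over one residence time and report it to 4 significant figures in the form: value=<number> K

value=99.12 K

Q_s = Q / 3600 = 288.8 / 3600 = 0.0802222 kg/s
t_res = M / Q_s = 3.91 ÷ 0.0802222 = 48.7396 s
D = 55.8 mm = 0.0558 m;  h = 9.39 mm = 0.00939 m;  N = 132.2 rpm / 60 = 2.20333 rev/s
Shear rate: γ̇ = πDN/h = π·0.0558·2.20333/0.00939 = 41.1338 s⁻¹
ΔT = η·γ̇²·t_res / (ρ·cp) = 2538 · (41.1338)² · 48.7396 / (1365 · 1547) = 99.117 K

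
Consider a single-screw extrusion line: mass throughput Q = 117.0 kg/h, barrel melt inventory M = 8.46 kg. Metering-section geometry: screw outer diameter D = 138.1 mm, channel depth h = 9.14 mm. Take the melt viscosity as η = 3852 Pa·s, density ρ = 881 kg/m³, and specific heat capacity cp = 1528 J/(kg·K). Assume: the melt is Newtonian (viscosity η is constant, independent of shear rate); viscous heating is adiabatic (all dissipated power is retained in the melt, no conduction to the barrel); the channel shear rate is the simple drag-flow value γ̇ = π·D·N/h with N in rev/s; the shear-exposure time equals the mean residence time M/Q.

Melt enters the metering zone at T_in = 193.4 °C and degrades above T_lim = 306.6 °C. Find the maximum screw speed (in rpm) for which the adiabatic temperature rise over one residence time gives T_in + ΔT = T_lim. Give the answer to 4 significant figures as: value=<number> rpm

value=15.58 rpm

Throughput in SI: Q_s = 117.0 kg/h ÷ 3600 s/h = 0.0325 kg/s
t_res = M / Q_s = 8.46 / 0.0325 = 260.308 s
Geometry in SI: D = 138.1 mm → 0.1381 m, h = 9.14 mm → 0.00914 m
Allowable rise: ΔT_a = T_lim − T_in = 306.6 − 193.4 = 113.2 K
Invert ΔT = ηγ̇²t_res/(ρcp) for γ̇: γ̇_max² = ΔT_a ρ cp / (η t_res) = 113.2·881·1528 / (3852·260.308) = 151.975 s⁻²
γ̇_max = sqrt(151.975) = 12.3278 s⁻¹
N_max = γ̇_max h / (πD) = 12.3278·0.00914/(π·0.1381) = 0.25971 rev/s → ×60 = 15.5826 rpm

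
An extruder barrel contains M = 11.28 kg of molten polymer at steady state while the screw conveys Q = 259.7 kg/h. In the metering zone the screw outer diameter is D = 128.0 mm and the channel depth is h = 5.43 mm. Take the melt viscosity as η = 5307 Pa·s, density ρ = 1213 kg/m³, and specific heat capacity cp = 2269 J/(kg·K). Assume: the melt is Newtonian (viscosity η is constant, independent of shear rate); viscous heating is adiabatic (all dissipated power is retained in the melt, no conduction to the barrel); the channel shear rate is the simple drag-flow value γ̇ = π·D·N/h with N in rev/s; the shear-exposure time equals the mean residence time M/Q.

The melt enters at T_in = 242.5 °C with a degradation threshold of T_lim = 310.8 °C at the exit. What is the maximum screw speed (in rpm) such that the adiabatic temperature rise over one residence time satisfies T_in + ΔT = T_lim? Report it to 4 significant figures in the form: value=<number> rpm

value=12.19 rpm

Convert throughput: Q = 259.7 kg/h = 259.7/3600 = 0.0721389 kg/s
Mean residence time: t_res = M/Q_s = 11.28 kg / 0.0721389 kg/s = 156.365 s
Geometry in SI: D = 128.0 mm → 0.128 m, h = 5.43 mm → 0.00543 m
Allowable rise: ΔT_a = T_lim − T_in = 310.8 − 242.5 = 68.3 K
Invert ΔT = ηγ̇²t_res/(ρcp) for γ̇: γ̇_max² = ΔT_a ρ cp / (η t_res) = 68.3·1213·2269 / (5307·156.365) = 226.531 s⁻²
γ̇_max = √226.531 = 15.0509 s⁻¹
N_max = γ̇_max·h / (π·D) = 15.0509 · 0.00543 / (π · 0.128) = 0.203237 rev/s = 12.1942 rpm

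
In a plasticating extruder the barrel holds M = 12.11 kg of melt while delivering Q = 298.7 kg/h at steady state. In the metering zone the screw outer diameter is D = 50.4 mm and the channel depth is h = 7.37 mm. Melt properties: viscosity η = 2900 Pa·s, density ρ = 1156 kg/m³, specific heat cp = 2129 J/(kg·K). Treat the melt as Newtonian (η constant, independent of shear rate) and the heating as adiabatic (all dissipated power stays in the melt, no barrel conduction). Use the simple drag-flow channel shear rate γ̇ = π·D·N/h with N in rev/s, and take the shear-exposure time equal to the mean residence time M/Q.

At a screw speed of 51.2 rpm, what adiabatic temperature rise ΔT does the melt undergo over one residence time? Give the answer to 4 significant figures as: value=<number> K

Q_s = Q / 3600 = 298.7 / 3600 = 0.0829722 kg/s
Mean residence time: t_res = M/Q_s = 12.11 kg / 0.0829722 kg/s = 145.952 s
Convert to SI: D = 0.0504 m, h = 0.00737 m, N = 51.2/60 = 0.853333 rev/s
Shear rate: γ̇ = πDN/h = π·0.0504·0.853333/0.00737 = 18.3329 s⁻¹
ΔT = η·γ̇²·t_res/(ρ·cp) = [2900 × 18.3329² × 145.952] / [1156 × 2129] = 57.8015 K

value=57.80 K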